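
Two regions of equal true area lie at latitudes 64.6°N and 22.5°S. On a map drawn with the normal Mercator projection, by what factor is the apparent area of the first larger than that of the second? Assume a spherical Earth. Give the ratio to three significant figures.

Mercator is conformal with k = sec φ, so areal scale = k² = sec²φ.
At 64.6°: sec²(64.6°) = 1/0.4289² = 5.435.
At 22.5°: sec²(22.5°) = 1/0.9239² = 1.172.
Ratio = 5.435/1.172 = cos²(22.5°)/cos²(64.6°) ≈ 4.64.

4.64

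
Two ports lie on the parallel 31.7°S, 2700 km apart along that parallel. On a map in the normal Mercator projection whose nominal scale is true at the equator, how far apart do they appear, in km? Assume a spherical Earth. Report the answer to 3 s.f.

3170 km

The Mercator projection is conformal; its linear scale factor is the same in every direction and equals sec φ = 1/cos φ.
Along the parallel, k = sec 31.7° = 1/0.8508 = 1.175.
Map distance = 2700 × 1.175 ≈ 3170 km.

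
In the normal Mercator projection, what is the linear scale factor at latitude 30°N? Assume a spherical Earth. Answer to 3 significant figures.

1.15

For Mercator, h = k = sec φ (a conformal cylindrical projection has a single point scale, 1/cos φ).
k = 1/cos 30° = 1/0.8660 = 1.155.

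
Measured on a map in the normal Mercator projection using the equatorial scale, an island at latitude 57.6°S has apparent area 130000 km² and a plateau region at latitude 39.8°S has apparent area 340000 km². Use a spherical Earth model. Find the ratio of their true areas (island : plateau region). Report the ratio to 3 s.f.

0.186

On Mercator the areal scale is sec²φ, so true area = apparent × cos²φ.
True area of island: 130000 × cos²(57.6°) = 130000 × 0.2871 = 37320 km².
True area of plateau region: 340000 × cos²(39.8°) = 340000 × 0.5903 = 200700 km².
Ratio = 37320 / 200700 ≈ 0.186.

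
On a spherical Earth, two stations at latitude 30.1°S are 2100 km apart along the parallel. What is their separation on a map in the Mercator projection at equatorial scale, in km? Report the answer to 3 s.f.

For Mercator, h = k = sec φ (a conformal cylindrical projection has a single point scale, 1/cos φ).
Along the parallel, k = sec 30.1° = 1/0.8652 = 1.156.
Map distance = 2100 × 1.156 ≈ 2430 km.

2430 km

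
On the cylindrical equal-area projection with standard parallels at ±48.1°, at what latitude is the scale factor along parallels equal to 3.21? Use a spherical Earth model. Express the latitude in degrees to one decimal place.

78.0°

Cylindrical equal-area (φ₀ = 48.1°): h = cos φ / cos 48.1° along meridians, k = cos 48.1° / cos φ along parallels; h·k = 1.
k = cos φ₀ / cos φ = 3.21  ⇒  cos φ = cos 48.1° / 3.21 = 0.2080.
φ = arccos(0.2080) ≈ 78.0°.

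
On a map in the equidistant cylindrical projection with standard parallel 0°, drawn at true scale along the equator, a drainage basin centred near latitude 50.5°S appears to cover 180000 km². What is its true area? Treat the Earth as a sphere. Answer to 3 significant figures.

In the plate carrée (x = Rλ, y = Rφ), meridians are true-scale (h = 1) and parallels are stretched by k = sec φ.
Areal scale = h·k = 1 × sec φ; at 50.5°, h = 1.000, k = 1.572, so h·k = 1.572.
True area = apparent / (areal scale) = 180000 / 1.572 ≈ 114000 km².

114000 km²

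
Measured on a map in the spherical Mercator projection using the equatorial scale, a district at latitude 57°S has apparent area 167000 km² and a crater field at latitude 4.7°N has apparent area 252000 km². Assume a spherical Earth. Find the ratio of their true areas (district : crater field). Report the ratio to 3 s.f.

Mercator's areal exaggeration is sec²φ; hence true area = (apparent area) · cos²φ.
True area of district: 167000 × cos²(57°) = 167000 × 0.2966 = 49540 km².
True area of crater field: 252000 × cos²(4.7°) = 252000 × 0.9933 = 250300 km².
Ratio = 49540 / 250300 ≈ 0.198.

0.198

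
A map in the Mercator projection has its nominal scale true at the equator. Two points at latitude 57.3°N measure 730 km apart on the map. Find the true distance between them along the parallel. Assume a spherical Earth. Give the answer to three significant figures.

394 km

The Mercator projection is conformal; its linear scale factor is the same in every direction and equals sec φ = 1/cos φ.
Along the parallel at 57.3°, map distances are exaggerated by k = sec 57.3° = 1.851.
True distance = 730 / 1.851 = 730 × cos 57.3° ≈ 394 km.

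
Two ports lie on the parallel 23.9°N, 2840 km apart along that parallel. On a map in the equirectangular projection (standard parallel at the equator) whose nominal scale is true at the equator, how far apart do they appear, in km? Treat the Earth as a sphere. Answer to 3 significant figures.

For the equirectangular projection with φ₀ = 0 (plate carrée), h = 1 along meridians and k = sec φ along parallels.
Along the parallel, k = sec 23.9° = 1/0.9143 = 1.094.
Map distance = 2840 × 1.094 ≈ 3110 km.

3110 km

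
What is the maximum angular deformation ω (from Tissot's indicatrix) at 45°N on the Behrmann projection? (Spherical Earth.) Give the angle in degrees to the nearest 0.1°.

23.1°

Behrmann is a cylindrical equal-area projection with standard parallels at ±30°. Cylindrical equal-area (φ₀ = 30°): h = cos φ / cos 30° along meridians, k = cos 30° / cos φ along parallels; h·k = 1.
At 45°: h = 0.8165, k = 1.225; principal scales a = 1.225, b = 0.8165.
sin(ω/2) = (a − b)/(a + b) = 0.4082/2.041 = 0.2000, so ω = 2 arcsin(0.2000) ≈ 23.1°.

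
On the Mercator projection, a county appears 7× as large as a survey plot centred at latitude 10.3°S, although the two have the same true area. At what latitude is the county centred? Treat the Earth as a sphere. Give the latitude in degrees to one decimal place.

On Mercator, (apparent₁)/(apparent₂) = sec²φ₁ / sec²φ₂ when true areas are equal.
cos²φ₂ / cos²φ₁ = 7  ⇒  cos φ₁ = cos 10.3° / √7 = 0.9839/2.646 = 0.3719.
φ₁ = arccos(0.3719) ≈ 68.2°.

68.2°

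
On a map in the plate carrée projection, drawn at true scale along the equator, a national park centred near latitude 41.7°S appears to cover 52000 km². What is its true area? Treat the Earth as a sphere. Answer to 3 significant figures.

38800 km²

In the plate carrée (x = Rλ, y = Rφ), meridians are true-scale (h = 1) and parallels are stretched by k = sec φ.
Areal scale = h·k = 1 × sec φ; at 41.7°, h = 1.000, k = 1.339, so h·k = 1.339.
True area = apparent / (areal scale) = 52000 / 1.339 ≈ 38800 km².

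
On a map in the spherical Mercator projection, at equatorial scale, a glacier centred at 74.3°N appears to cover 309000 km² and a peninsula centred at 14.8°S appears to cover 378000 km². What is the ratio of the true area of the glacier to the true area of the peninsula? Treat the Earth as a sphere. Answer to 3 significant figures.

On Mercator the areal scale is sec²φ, so true area = apparent × cos²φ.
True area of glacier: 309000 × cos²(74.3°) = 309000 × 0.07322 = 22630 km².
True area of peninsula: 378000 × cos²(14.8°) = 378000 × 0.9347 = 353300 km².
Ratio = 22630 / 353300 ≈ 0.0640.

0.0640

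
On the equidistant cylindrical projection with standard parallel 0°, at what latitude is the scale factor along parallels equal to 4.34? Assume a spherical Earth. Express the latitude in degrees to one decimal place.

Plate carrée: h = 1, k = sec φ along parallels.
sec φ = 4.34  ⇒  cos φ = 0.2304  ⇒  φ ≈ 76.7°.

76.7°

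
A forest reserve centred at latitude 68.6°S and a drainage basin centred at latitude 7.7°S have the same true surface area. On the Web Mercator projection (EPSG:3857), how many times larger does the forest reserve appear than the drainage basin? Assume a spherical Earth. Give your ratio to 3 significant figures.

Mercator areal scale is sec²φ.
At 68.6°: sec²(68.6°) = 1/0.3649² = 7.511.
At 7.7°: sec²(7.7°) = 1/0.9910² = 1.018.
Ratio = 7.511/1.018 = cos²(7.7°)/cos²(68.6°) ≈ 7.38.

7.38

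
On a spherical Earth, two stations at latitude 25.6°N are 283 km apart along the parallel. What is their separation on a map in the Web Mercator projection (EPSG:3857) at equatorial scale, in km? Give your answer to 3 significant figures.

Mercator is conformal, so the point scale is isotropic: h = k = sec φ = 1/cos φ.
Along the parallel, k = sec 25.6° = 1/0.9018 = 1.109.
Map distance = 283 × 1.109 ≈ 314 km.

314 km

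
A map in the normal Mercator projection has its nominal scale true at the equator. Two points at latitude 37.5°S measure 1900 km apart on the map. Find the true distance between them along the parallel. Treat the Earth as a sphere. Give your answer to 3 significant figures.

The Mercator projection is conformal; its linear scale factor is the same in every direction and equals sec φ = 1/cos φ.
Along the parallel at 37.5°, map distances are exaggerated by k = sec 37.5° = 1.260.
True distance = 1900 / 1.260 = 1900 × cos 37.5° ≈ 1510 km.

1510 km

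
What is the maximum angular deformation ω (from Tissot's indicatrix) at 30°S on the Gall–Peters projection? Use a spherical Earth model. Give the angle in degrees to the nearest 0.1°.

23.1°

The Gall–Peters projection is cylindrical equal-area with φ₀ = 45°. For cylindrical equal-area with standard parallel φ₀, h = cos φ / cos φ₀ and k = cos φ₀ / cos φ, so h·k = 1.
At 30°: h = 1.225, k = 0.8165; principal scales a = 1.225, b = 0.8165.
sin(ω/2) = (a − b)/(a + b) = 0.4082/2.041 = 0.2000, so ω = 2 arcsin(0.2000) ≈ 23.1°.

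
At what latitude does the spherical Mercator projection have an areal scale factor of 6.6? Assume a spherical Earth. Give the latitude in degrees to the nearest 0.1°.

Mercator areal scale is sec²φ.
sec²φ = 6.6  ⇒  cos²φ = 0.1515  ⇒  cos φ = 0.3892.
φ = arccos(0.3892) ≈ 67.1°.

67.1°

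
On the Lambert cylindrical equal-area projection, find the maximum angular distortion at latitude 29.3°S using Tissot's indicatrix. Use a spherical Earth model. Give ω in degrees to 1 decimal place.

15.6°

The Lambert cylindrical equal-area projection is the cylindrical equal-area projection with its standard parallel at the equator (φ₀ = 0). Cylindrical equal-area (φ₀ = 0°): h = cos φ / cos 0° along meridians, k = cos 0° / cos φ along parallels; h·k = 1.
At 29.3°: h = 0.8721, k = 1.147; principal scales a = 1.147, b = 0.8721.
sin(ω/2) = (a − b)/(a + b) = 0.2746/2.019 = 0.1360, so ω = 2 arcsin(0.1360) ≈ 15.6°.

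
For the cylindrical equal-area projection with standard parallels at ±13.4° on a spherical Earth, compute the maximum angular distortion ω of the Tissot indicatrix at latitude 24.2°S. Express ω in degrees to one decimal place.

A cylindrical equal-area projection with standard parallel φ₀ has meridian scale h = cos φ / cos φ₀ and parallel scale k = cos φ₀ / cos φ (so areas are preserved, h·k = 1).
At 24.2°: h = 0.9376, k = 1.066; principal scales a = 1.066, b = 0.9376.
sin(ω/2) = (a − b)/(a + b) = 0.1289/2.004 = 0.06429, so ω = 2 arcsin(0.06429) ≈ 7.4°.

7.4°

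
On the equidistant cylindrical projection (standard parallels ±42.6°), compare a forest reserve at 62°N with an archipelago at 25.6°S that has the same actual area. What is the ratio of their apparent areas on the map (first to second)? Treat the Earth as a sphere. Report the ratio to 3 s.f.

With standard parallel φ₀ = 42.6°, the equirectangular projection gives x = Rλ cos φ₀, y = Rφ, so h = 1 and k = cos 42.6° / cos φ.
Areal scale at 62°: h·k = 1.000 × 1.568 = 1.568.
Areal scale at 25.6°: h·k = 1.000 × 0.8162 = 0.8162.
Ratio = 1.568/0.8162 ≈ 1.92.

1.92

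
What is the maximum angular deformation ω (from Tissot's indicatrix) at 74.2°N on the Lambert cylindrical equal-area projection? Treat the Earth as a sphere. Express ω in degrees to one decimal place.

The Lambert cylindrical equal-area projection is the cylindrical equal-area projection with its standard parallel at the equator (φ₀ = 0). For cylindrical equal-area with standard parallel φ₀, h = cos φ / cos φ₀ and k = cos φ₀ / cos φ, so h·k = 1.
At 74.2°: h = 0.2723, k = 3.673; principal scales a = 3.673, b = 0.2723.
sin(ω/2) = (a − b)/(a + b) = 3.400/3.945 = 0.8620, so ω = 2 arcsin(0.8620) ≈ 119.1°.

119.1°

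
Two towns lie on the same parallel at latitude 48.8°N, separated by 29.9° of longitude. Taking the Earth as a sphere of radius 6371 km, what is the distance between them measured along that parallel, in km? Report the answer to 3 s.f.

Arc length along a parallel = R cos φ · Δλ (with Δλ in radians).
= 6371 × cos 48.8° × (29.9° × π/180) = 6371 × 0.6587 × 0.5219 ≈ 2190 km.

2190 km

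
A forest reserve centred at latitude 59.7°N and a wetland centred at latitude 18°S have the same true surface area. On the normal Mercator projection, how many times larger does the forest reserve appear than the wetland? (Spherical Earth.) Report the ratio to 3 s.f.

3.55

Mercator areal scale is sec²φ.
At 59.7°: sec²(59.7°) = 1/0.5045² = 3.929.
At 18°: sec²(18°) = 1/0.9511² = 1.106.
Ratio = 3.929/1.106 = cos²(18°)/cos²(59.7°) ≈ 3.55.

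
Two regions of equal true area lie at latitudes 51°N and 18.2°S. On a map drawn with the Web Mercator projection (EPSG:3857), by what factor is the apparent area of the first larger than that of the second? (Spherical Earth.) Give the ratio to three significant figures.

Mercator areal scale is sec²φ.
At 51°: sec²(51°) = 1/0.6293² = 2.525.
At 18.2°: sec²(18.2°) = 1/0.9500² = 1.108.
Ratio = 2.525/1.108 = cos²(18.2°)/cos²(51°) ≈ 2.28.

2.28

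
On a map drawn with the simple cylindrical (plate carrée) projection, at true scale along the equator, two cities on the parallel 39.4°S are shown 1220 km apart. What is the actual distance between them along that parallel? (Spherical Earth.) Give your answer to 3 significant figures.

943 km

Plate carrée maps x = Rλ, y = Rφ. The meridian scale is h = 1 and the parallel scale is k = 1/cos φ = sec φ.
Along the parallel at 39.4°, map distances are exaggerated by k = sec 39.4° = 1.294.
True distance = 1220 / 1.294 = 1220 × cos 39.4° ≈ 943 km.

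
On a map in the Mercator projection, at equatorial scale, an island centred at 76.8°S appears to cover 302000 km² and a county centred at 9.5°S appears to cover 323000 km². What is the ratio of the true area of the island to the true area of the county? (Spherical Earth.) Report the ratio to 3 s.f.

Mercator's areal exaggeration is sec²φ; hence true area = (apparent area) · cos²φ.
True area of island: 302000 × cos²(76.8°) = 302000 × 0.05214 = 15750 km².
True area of county: 323000 × cos²(9.5°) = 323000 × 0.9728 = 314200 km².
Ratio = 15750 / 314200 ≈ 0.0501.

0.0501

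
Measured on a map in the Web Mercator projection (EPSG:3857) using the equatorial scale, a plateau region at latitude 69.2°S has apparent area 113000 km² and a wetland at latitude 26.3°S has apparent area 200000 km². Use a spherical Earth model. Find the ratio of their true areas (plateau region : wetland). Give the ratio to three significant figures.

On Mercator the areal scale is sec²φ, so true area = apparent × cos²φ.
True area of plateau region: 113000 × cos²(69.2°) = 113000 × 0.1261 = 14250 km².
True area of wetland: 200000 × cos²(26.3°) = 200000 × 0.8037 = 160700 km².
Ratio = 14250 / 160700 ≈ 0.0887.

0.0887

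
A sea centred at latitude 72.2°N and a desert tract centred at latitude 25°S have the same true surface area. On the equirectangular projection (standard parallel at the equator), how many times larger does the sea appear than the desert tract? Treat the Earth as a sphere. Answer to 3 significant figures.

For the equirectangular projection with φ₀ = 0 (plate carrée), h = 1 along meridians and k = sec φ along parallels.
Areal scale at 72.2°: h·k = 1.000 × 3.271 = 3.271.
Areal scale at 25°: h·k = 1.000 × 1.103 = 1.103.
Ratio = 3.271/1.103 ≈ 2.96.

2.96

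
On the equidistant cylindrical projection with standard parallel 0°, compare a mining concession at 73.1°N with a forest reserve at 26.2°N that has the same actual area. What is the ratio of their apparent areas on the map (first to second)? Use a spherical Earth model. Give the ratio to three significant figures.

3.09

For the equirectangular projection with φ₀ = 0 (plate carrée), h = 1 along meridians and k = sec φ along parallels.
Areal scale at 73.1°: h·k = 1.000 × 3.440 = 3.440.
Areal scale at 26.2°: h·k = 1.000 × 1.115 = 1.115.
Ratio = 3.440/1.115 ≈ 3.09.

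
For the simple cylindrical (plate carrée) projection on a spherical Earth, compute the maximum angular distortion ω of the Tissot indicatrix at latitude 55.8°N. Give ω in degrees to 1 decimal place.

32.6°

Plate carrée maps x = Rλ, y = Rφ. The meridian scale is h = 1 and the parallel scale is k = 1/cos φ = sec φ.
At 55.8°: h = 1.000, k = 1.779; principal scales a = 1.779, b = 1.000.
sin(ω/2) = (a − b)/(a + b) = 0.7791/2.779 = 0.2803, so ω = 2 arcsin(0.2803) ≈ 32.6°.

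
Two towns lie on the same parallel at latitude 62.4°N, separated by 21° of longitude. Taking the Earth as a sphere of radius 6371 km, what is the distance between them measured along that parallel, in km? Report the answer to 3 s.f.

Arc length along a parallel = R cos φ · Δλ (with Δλ in radians).
= 6371 × cos 62.4° × (21° × π/180) = 6371 × 0.4633 × 0.3665 ≈ 1080 km.

1080 km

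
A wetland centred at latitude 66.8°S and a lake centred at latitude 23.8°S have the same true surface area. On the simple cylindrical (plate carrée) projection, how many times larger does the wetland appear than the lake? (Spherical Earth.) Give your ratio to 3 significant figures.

Plate carrée maps x = Rλ, y = Rφ. The meridian scale is h = 1 and the parallel scale is k = 1/cos φ = sec φ.
Areal scale at 66.8°: h·k = 1.000 × 2.538 = 2.538.
Areal scale at 23.8°: h·k = 1.000 × 1.093 = 1.093.
Ratio = 2.538/1.093 ≈ 2.32.

2.32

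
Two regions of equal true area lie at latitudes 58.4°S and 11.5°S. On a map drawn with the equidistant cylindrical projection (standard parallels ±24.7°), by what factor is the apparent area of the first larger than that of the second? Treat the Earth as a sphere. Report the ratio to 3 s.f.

1.87

In the equirectangular projection with standard parallel φ₀ = 24.7° (x = Rλ cos φ₀, y = Rφ), meridians are true-scale (h = 1) and the parallel scale is k = cos φ₀ / cos φ.
Areal scale at 58.4°: h·k = 1.000 × 1.734 = 1.734.
Areal scale at 11.5°: h·k = 1.000 × 0.9271 = 0.9271.
Ratio = 1.734/0.9271 ≈ 1.87.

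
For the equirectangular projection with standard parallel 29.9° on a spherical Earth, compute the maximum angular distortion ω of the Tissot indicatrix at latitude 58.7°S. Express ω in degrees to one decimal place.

29.0°

In the equirectangular projection with standard parallel φ₀ = 29.9° (x = Rλ cos φ₀, y = Rφ), meridians are true-scale (h = 1) and the parallel scale is k = cos φ₀ / cos φ.
At 58.7°: h = 1.000, k = 1.669; principal scales a = 1.669, b = 1.000.
sin(ω/2) = (a − b)/(a + b) = 0.6687/2.669 = 0.2506, so ω = 2 arcsin(0.2506) ≈ 29.0°.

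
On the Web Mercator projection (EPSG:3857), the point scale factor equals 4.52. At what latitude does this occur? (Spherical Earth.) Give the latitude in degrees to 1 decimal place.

77.2°

Mercator scale is k = sec φ = 1/cos φ.
1/cos φ = 4.52  ⇒  cos φ = 0.2212  ⇒  φ = arccos(0.2212) ≈ 77.2°.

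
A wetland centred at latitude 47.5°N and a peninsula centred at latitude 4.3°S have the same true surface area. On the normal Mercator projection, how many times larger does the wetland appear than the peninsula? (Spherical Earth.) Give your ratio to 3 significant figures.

2.18

Mercator is conformal with k = sec φ, so areal scale = k² = sec²φ.
At 47.5°: sec²(47.5°) = 1/0.6756² = 2.191.
At 4.3°: sec²(4.3°) = 1/0.9972² = 1.006.
Ratio = 2.191/1.006 = cos²(4.3°)/cos²(47.5°) ≈ 2.18.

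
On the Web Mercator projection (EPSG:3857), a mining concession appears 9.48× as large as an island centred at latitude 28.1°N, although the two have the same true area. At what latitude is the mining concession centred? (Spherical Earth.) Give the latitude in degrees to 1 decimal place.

Mercator areal scale is sec²φ, so apparent-area ratio = sec²φ₁ / sec²φ₂ = cos²φ₂ / cos²φ₁.
cos²φ₂ / cos²φ₁ = 9.48  ⇒  cos φ₁ = cos 28.1° / √9.48 = 0.8821/3.079 = 0.2865.
φ₁ = arccos(0.2865) ≈ 73.4°.

73.4°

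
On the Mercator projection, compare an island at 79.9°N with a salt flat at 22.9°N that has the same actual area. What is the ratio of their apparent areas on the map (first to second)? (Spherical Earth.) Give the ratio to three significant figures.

27.6

On Mercator, area is exaggerated by sec²φ = 1/cos²φ.
At 79.9°: sec²(79.9°) = 1/0.1754² = 32.52.
At 22.9°: sec²(22.9°) = 1/0.9212² = 1.178.
Ratio = 32.52/1.178 = cos²(22.9°)/cos²(79.9°) ≈ 27.6.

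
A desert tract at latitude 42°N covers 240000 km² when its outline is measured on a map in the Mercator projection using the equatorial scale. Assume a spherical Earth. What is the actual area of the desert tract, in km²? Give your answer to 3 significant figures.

The Mercator projection is conformal; its linear scale factor is the same in every direction and equals sec φ = 1/cos φ.
Areal scale = k² = sec²φ = 1/cos²(42°) = 1/0.7431² = 1.811.
True area = apparent / (areal scale) = 240000 / 1.811 ≈ 133000 km².

133000 km²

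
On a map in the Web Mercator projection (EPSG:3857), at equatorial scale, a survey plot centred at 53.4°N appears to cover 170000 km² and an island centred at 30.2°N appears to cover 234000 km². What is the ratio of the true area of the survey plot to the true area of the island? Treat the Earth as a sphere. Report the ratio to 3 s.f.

Mercator's areal exaggeration is sec²φ; hence true area = (apparent area) · cos²φ.
True area of survey plot: 170000 × cos²(53.4°) = 170000 × 0.3555 = 60430 km².
True area of island: 234000 × cos²(30.2°) = 234000 × 0.7470 = 174800 km².
Ratio = 60430 / 174800 ≈ 0.346.

0.346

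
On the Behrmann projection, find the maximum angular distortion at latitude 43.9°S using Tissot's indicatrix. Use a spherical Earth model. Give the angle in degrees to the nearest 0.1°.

The Behrmann projection is cylindrical equal-area with φ₀ = 30°. A cylindrical equal-area projection with standard parallel φ₀ has meridian scale h = cos φ / cos φ₀ and parallel scale k = cos φ₀ / cos φ (so areas are preserved, h·k = 1).
At 43.9°: h = 0.8320, k = 1.202; principal scales a = 1.202, b = 0.8320.
sin(ω/2) = (a − b)/(a + b) = 0.3699/2.034 = 0.1819, so ω = 2 arcsin(0.1819) ≈ 21.0°.

21.0°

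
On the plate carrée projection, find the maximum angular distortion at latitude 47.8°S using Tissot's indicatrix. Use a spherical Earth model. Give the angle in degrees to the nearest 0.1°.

For the equirectangular projection with φ₀ = 0 (plate carrée), h = 1 along meridians and k = sec φ along parallels.
At 47.8°: h = 1.000, k = 1.489; principal scales a = 1.489, b = 1.000.
sin(ω/2) = (a − b)/(a + b) = 0.4887/2.489 = 0.1964, so ω = 2 arcsin(0.1964) ≈ 22.6°.

22.6°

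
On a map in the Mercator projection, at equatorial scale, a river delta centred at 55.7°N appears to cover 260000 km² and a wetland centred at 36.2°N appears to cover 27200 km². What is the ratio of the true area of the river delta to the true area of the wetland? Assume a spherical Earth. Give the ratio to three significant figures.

4.66

Since Mercator area scale is 1/cos²φ, the true area equals the apparent area multiplied by cos²φ.
True area of river delta: 260000 × cos²(55.7°) = 260000 × 0.3176 = 82570 km².
True area of wetland: 27200 × cos²(36.2°) = 27200 × 0.6512 = 17710 km².
Ratio = 82570 / 17710 ≈ 4.66.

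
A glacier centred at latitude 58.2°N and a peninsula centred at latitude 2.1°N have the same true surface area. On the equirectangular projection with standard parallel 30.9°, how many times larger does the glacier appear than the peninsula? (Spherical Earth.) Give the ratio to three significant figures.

1.90

In the equirectangular projection with standard parallel φ₀ = 30.9° (x = Rλ cos φ₀, y = Rφ), meridians are true-scale (h = 1) and the parallel scale is k = cos φ₀ / cos φ.
Areal scale at 58.2°: h·k = 1.000 × 1.628 = 1.628.
Areal scale at 2.1°: h·k = 1.000 × 0.8586 = 0.8586.
Ratio = 1.628/0.8586 ≈ 1.90.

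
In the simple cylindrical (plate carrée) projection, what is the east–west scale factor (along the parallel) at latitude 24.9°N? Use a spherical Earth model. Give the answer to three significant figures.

1.10

Plate carrée maps x = Rλ, y = Rφ. The meridian scale is h = 1 and the parallel scale is k = 1/cos φ = sec φ.
k = 1/cos 24.9° = 1/0.9070 = 1.102.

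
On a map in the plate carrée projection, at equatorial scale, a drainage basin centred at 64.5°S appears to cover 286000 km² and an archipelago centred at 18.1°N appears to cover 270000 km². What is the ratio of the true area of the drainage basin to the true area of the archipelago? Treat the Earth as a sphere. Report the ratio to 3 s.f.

On the plate carrée, areal scale = h·k = 1 × sec φ, so true area = apparent × cos φ.
True area of drainage basin: 286000 × cos(64.5°) = 286000 × 0.4305 = 123100 km².
True area of archipelago: 270000 × cos(18.1°) = 270000 × 0.9505 = 256600 km².
Ratio = 123100 / 256600 ≈ 0.480.

0.480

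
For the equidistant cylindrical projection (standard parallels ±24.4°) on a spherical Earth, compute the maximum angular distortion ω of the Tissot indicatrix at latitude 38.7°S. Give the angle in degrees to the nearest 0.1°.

8.8°

The equidistant cylindrical projection with φ₀ = 24.4° has h = 1 (meridians true) and k = cos φ₀ / cos φ along parallels.
At 38.7°: h = 1.000, k = 1.167; principal scales a = 1.167, b = 1.000.
sin(ω/2) = (a − b)/(a + b) = 0.1669/2.167 = 0.07702, so ω = 2 arcsin(0.07702) ≈ 8.8°.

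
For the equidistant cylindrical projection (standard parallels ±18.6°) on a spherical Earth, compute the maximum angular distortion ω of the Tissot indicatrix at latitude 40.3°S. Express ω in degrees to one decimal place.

12.4°

In the equirectangular projection with standard parallel φ₀ = 18.6° (x = Rλ cos φ₀, y = Rφ), meridians are true-scale (h = 1) and the parallel scale is k = cos φ₀ / cos φ.
At 40.3°: h = 1.000, k = 1.243; principal scales a = 1.243, b = 1.000.
sin(ω/2) = (a − b)/(a + b) = 0.2427/2.243 = 0.1082, so ω = 2 arcsin(0.1082) ≈ 12.4°.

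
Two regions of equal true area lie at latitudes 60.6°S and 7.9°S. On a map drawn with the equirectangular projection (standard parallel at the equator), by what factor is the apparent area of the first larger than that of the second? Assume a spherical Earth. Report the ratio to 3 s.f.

2.02

Plate carrée maps x = Rλ, y = Rφ. The meridian scale is h = 1 and the parallel scale is k = 1/cos φ = sec φ.
Areal scale at 60.6°: h·k = 1.000 × 2.037 = 2.037.
Areal scale at 7.9°: h·k = 1.000 × 1.010 = 1.010.
Ratio = 2.037/1.010 ≈ 2.02.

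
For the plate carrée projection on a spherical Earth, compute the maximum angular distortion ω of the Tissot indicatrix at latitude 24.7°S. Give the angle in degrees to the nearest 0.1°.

5.5°

In the plate carrée (x = Rλ, y = Rφ), meridians are true-scale (h = 1) and parallels are stretched by k = sec φ.
At 24.7°: h = 1.000, k = 1.101; principal scales a = 1.101, b = 1.000.
sin(ω/2) = (a − b)/(a + b) = 0.1007/2.101 = 0.04794, so ω = 2 arcsin(0.04794) ≈ 5.5°.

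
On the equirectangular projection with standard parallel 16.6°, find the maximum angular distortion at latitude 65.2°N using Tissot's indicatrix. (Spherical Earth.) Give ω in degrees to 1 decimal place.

46.0°

With standard parallel φ₀ = 16.6°, the equirectangular projection gives x = Rλ cos φ₀, y = Rφ, so h = 1 and k = cos 16.6° / cos φ.
At 65.2°: h = 1.000, k = 2.285; principal scales a = 2.285, b = 1.000.
sin(ω/2) = (a − b)/(a + b) = 1.285/3.285 = 0.3911, so ω = 2 arcsin(0.3911) ≈ 46.0°.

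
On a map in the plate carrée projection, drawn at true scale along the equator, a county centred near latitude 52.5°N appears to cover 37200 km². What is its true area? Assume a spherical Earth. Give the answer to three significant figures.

In the plate carrée (x = Rλ, y = Rφ), meridians are true-scale (h = 1) and parallels are stretched by k = sec φ.
Areal scale = h·k = 1 × sec φ; at 52.5°, h = 1.000, k = 1.643, so h·k = 1.643.
True area = apparent / (areal scale) = 37200 / 1.643 ≈ 22600 km².

22600 km²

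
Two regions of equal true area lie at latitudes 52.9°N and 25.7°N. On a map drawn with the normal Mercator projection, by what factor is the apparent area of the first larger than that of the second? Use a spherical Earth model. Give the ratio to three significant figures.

2.23

On Mercator, area is exaggerated by sec²φ = 1/cos²φ.
At 52.9°: sec²(52.9°) = 1/0.6032² = 2.748.
At 25.7°: sec²(25.7°) = 1/0.9011² = 1.232.
Ratio = 2.748/1.232 = cos²(25.7°)/cos²(52.9°) ≈ 2.23.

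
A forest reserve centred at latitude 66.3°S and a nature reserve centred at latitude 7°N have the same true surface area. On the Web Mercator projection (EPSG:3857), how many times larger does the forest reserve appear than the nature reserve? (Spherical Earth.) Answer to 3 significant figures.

6.10

On Mercator, area is exaggerated by sec²φ = 1/cos²φ.
At 66.3°: sec²(66.3°) = 1/0.4019² = 6.190.
At 7°: sec²(7°) = 1/0.9925² = 1.015.
Ratio = 6.190/1.015 = cos²(7°)/cos²(66.3°) ≈ 6.10.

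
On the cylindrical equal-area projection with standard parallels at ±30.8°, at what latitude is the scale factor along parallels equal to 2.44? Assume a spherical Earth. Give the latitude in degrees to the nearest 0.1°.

69.4°

Cylindrical equal-area (φ₀ = 30.8°): h = cos φ / cos 30.8° along meridians, k = cos 30.8° / cos φ along parallels; h·k = 1.
k = cos φ₀ / cos φ = 2.44  ⇒  cos φ = cos 30.8° / 2.44 = 0.3520.
φ = arccos(0.3520) ≈ 69.4°.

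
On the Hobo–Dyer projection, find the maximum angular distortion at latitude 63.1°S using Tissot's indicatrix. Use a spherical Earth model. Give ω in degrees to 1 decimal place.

The Hobo–Dyer projection is cylindrical equal-area with φ₀ = 37.5°. A cylindrical equal-area projection with standard parallel φ₀ has meridian scale h = cos φ / cos φ₀ and parallel scale k = cos φ₀ / cos φ (so areas are preserved, h·k = 1).
At 63.1°: h = 0.5703, k = 1.754; principal scales a = 1.754, b = 0.5703.
sin(ω/2) = (a − b)/(a + b) = 1.183/2.324 = 0.5092, so ω = 2 arcsin(0.5092) ≈ 61.2°.

61.2°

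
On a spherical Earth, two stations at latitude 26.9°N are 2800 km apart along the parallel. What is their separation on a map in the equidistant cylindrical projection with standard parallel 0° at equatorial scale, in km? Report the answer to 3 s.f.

3140 km

For the equirectangular projection with φ₀ = 0 (plate carrée), h = 1 along meridians and k = sec φ along parallels.
Along the parallel, k = sec 26.9° = 1/0.8918 = 1.121.
Map distance = 2800 × 1.121 ≈ 3140 km.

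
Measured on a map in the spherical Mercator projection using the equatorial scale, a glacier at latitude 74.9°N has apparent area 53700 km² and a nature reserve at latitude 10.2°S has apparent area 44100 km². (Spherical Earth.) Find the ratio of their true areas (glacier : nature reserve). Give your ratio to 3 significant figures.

Since Mercator area scale is 1/cos²φ, the true area equals the apparent area multiplied by cos²φ.
True area of glacier: 53700 × cos²(74.9°) = 53700 × 0.06786 = 3644 km².
True area of nature reserve: 44100 × cos²(10.2°) = 44100 × 0.9686 = 42720 km².
Ratio = 3644 / 42720 ≈ 0.0853.

0.0853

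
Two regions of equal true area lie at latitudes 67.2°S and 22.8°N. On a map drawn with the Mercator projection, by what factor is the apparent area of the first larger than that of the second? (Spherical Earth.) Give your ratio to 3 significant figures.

On Mercator, area is exaggerated by sec²φ = 1/cos²φ.
At 67.2°: sec²(67.2°) = 1/0.3875² = 6.659.
At 22.8°: sec²(22.8°) = 1/0.9219² = 1.177.
Ratio = 6.659/1.177 = cos²(22.8°)/cos²(67.2°) ≈ 5.66.

5.66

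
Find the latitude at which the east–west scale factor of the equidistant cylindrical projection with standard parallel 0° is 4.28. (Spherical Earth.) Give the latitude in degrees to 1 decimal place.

76.5°

Plate carrée: h = 1, k = sec φ along parallels.
sec φ = 4.28  ⇒  cos φ = 0.2336  ⇒  φ ≈ 76.5°.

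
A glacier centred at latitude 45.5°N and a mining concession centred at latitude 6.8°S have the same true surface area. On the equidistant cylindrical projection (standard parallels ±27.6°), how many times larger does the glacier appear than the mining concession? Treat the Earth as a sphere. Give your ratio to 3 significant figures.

1.42

With standard parallel φ₀ = 27.6°, the equirectangular projection gives x = Rλ cos φ₀, y = Rφ, so h = 1 and k = cos 27.6° / cos φ.
Areal scale at 45.5°: h·k = 1.000 × 1.264 = 1.264.
Areal scale at 6.8°: h·k = 1.000 × 0.8925 = 0.8925.
Ratio = 1.264/0.8925 ≈ 1.42.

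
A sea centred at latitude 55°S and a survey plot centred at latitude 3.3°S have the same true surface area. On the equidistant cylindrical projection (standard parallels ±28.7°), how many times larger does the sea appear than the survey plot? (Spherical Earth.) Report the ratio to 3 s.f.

In the equirectangular projection with standard parallel φ₀ = 28.7° (x = Rλ cos φ₀, y = Rφ), meridians are true-scale (h = 1) and the parallel scale is k = cos φ₀ / cos φ.
Areal scale at 55°: h·k = 1.000 × 1.529 = 1.529.
Areal scale at 3.3°: h·k = 1.000 × 0.8786 = 0.8786.
Ratio = 1.529/0.8786 ≈ 1.74.

1.74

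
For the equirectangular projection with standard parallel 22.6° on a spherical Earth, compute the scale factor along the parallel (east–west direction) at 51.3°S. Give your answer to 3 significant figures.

1.48

The equidistant cylindrical projection with φ₀ = 22.6° has h = 1 (meridians true) and k = cos φ₀ / cos φ along parallels.
k = cos 22.6° / cos 51.3° = 0.9232/0.6252 = 1.477.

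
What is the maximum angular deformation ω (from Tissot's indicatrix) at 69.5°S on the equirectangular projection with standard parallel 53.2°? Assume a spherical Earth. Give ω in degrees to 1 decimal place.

The equidistant cylindrical projection with φ₀ = 53.2° has h = 1 (meridians true) and k = cos φ₀ / cos φ along parallels.
At 69.5°: h = 1.000, k = 1.710; principal scales a = 1.710, b = 1.000.
sin(ω/2) = (a − b)/(a + b) = 0.7105/2.710 = 0.2621, so ω = 2 arcsin(0.2621) ≈ 30.4°.

30.4°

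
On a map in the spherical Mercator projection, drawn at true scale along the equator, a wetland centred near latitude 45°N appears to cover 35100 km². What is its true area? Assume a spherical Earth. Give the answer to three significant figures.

17600 km²

The Mercator projection is conformal; its linear scale factor is the same in every direction and equals sec φ = 1/cos φ.
Areal scale = k² = sec²φ = 1/cos²(45°) = 1/0.7071² = 2.000.
True area = apparent / (areal scale) = 35100 / 2.000 ≈ 17600 km².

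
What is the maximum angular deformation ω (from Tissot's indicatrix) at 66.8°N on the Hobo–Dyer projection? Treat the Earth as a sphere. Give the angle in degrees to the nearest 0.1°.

The Hobo–Dyer projection is cylindrical equal-area with φ₀ = 37.5°. For cylindrical equal-area with standard parallel φ₀, h = cos φ / cos φ₀ and k = cos φ₀ / cos φ, so h·k = 1.
At 66.8°: h = 0.4966, k = 2.014; principal scales a = 2.014, b = 0.4966.
sin(ω/2) = (a − b)/(a + b) = 1.517/2.510 = 0.6044, so ω = 2 arcsin(0.6044) ≈ 74.4°.

74.4°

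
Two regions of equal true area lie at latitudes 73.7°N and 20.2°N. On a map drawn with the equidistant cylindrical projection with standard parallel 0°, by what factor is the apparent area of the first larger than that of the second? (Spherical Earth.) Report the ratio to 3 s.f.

3.34

Plate carrée maps x = Rλ, y = Rφ. The meridian scale is h = 1 and the parallel scale is k = 1/cos φ = sec φ.
Areal scale at 73.7°: h·k = 1.000 × 3.563 = 3.563.
Areal scale at 20.2°: h·k = 1.000 × 1.066 = 1.066.
Ratio = 3.563/1.066 ≈ 3.34.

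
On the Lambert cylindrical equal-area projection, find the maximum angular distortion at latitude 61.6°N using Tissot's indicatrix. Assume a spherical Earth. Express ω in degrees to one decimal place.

78.3°

The Lambert cylindrical equal-area projection is the cylindrical equal-area projection with its standard parallel at the equator (φ₀ = 0). Cylindrical equal-area (φ₀ = 0°): h = cos φ / cos 0° along meridians, k = cos 0° / cos φ along parallels; h·k = 1.
At 61.6°: h = 0.4756, k = 2.103; principal scales a = 2.103, b = 0.4756.
sin(ω/2) = (a − b)/(a + b) = 1.627/2.578 = 0.6310, so ω = 2 arcsin(0.6310) ≈ 78.3°.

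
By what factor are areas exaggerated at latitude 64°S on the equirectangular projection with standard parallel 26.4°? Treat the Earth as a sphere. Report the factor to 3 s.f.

2.04

The equidistant cylindrical projection with φ₀ = 26.4° has h = 1 (meridians true) and k = cos φ₀ / cos φ along parallels.
Areal scale = h·k = 1 × cos φ₀ / cos φ; at 64°, h = 1.000, k = 2.043, so h·k = 2.043.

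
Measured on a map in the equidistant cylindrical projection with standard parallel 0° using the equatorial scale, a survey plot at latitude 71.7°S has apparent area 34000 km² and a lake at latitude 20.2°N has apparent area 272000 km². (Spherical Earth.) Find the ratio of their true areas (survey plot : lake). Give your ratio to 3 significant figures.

On the plate carrée, areal scale = h·k = 1 × sec φ, so true area = apparent × cos φ.
True area of survey plot: 34000 × cos(71.7°) = 34000 × 0.3140 = 10680 km².
True area of lake: 272000 × cos(20.2°) = 272000 × 0.9385 = 255300 km².
Ratio = 10680 / 255300 ≈ 0.0418.

0.0418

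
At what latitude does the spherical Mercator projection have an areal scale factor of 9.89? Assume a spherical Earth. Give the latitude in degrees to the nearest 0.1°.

Mercator areal scale is sec²φ.
sec²φ = 9.89  ⇒  cos²φ = 0.1011  ⇒  cos φ = 0.3180.
φ = arccos(0.3180) ≈ 71.5°.

71.5°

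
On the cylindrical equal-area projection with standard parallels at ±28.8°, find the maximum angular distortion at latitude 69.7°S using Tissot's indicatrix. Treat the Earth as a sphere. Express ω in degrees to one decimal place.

93.6°

A cylindrical equal-area projection with standard parallel φ₀ has meridian scale h = cos φ / cos φ₀ and parallel scale k = cos φ₀ / cos φ (so areas are preserved, h·k = 1).
At 69.7°: h = 0.3959, k = 2.526; principal scales a = 2.526, b = 0.3959.
sin(ω/2) = (a − b)/(a + b) = 2.130/2.922 = 0.7290, so ω = 2 arcsin(0.7290) ≈ 93.6°.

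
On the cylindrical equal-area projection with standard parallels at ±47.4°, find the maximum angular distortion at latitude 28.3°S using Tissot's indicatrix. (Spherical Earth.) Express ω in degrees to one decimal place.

For cylindrical equal-area with standard parallel φ₀, h = cos φ / cos φ₀ and k = cos φ₀ / cos φ, so h·k = 1.
At 28.3°: h = 1.301, k = 0.7688; principal scales a = 1.301, b = 0.7688.
sin(ω/2) = (a − b)/(a + b) = 0.5320/2.070 = 0.2571, so ω = 2 arcsin(0.2571) ≈ 29.8°.

29.8°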